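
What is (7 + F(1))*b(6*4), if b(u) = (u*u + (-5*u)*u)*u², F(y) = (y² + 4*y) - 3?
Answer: -11943936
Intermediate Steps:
F(y) = -3 + y² + 4*y
b(u) = -4*u⁴ (b(u) = (u² - 5*u²)*u² = (-4*u²)*u² = -4*u⁴)
(7 + F(1))*b(6*4) = (7 + (-3 + 1² + 4*1))*(-4*(6*4)⁴) = (7 + (-3 + 1 + 4))*(-4*24⁴) = (7 + 2)*(-4*331776) = 9*(-1327104) = -11943936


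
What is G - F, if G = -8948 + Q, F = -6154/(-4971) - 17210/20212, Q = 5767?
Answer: -159823078475/50236926 ≈ -3181.4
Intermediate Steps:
F = 19416869/50236926 (F = -6154*(-1/4971) - 17210*1/20212 = 6154/4971 - 8605/10106 = 19416869/50236926 ≈ 0.38651)
G = -3181 (G = -8948 + 5767 = -3181)
G - F = -3181 - 1*19416869/50236926 = -3181 - 19416869/50236926 = -159823078475/50236926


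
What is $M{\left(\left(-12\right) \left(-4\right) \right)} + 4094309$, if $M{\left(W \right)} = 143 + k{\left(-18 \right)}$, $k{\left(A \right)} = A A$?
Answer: $4094776$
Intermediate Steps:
$k{\left(A \right)} = A^{2}$
$M{\left(W \right)} = 467$ ($M{\left(W \right)} = 143 + \left(-18\right)^{2} = 143 + 324 = 467$)
$M{\left(\left(-12\right) \left(-4\right) \right)} + 4094309 = 467 + 4094309 = 4094776$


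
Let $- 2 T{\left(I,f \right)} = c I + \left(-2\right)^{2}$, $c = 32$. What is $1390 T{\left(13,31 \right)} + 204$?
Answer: $-291696$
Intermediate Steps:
$T{\left(I,f \right)} = -2 - 16 I$ ($T{\left(I,f \right)} = - \frac{32 I + \left(-2\right)^{2}}{2} = - \frac{32 I + 4}{2} = - \frac{4 + 32 I}{2} = -2 - 16 I$)
$1390 T{\left(13,31 \right)} + 204 = 1390 \left(-2 - 208\right) + 204 = 1390 \left(-210\right) + 204 = -291900 + 204 = -291696$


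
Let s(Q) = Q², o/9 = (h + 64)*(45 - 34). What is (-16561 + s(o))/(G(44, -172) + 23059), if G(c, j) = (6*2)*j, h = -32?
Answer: 10019663/20995 ≈ 477.24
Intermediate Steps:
G(c, j) = 12*j
o = 3168 (o = 9*((-32 + 64)*(45 - 34)) = 9*(32*11) = 9*352 = 3168)
(-16561 + s(o))/(G(44, -172) + 23059) = (-16561 + 3168²)/(12*(-172) + 23059) = (-16561 + 10036224)/(-2064 + 23059) = 10019663/20995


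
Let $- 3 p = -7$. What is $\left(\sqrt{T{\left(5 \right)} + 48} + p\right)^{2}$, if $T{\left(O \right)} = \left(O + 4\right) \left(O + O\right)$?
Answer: $\frac{1291}{9} + \frac{14 \sqrt{138}}{3} \approx 198.27$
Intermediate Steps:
$p = \frac{7}{3}$ ($p = \left(- \frac{1}{3}\right) \left(-7\right) = \frac{7}{3} \approx 2.3333$)
$T{\left(O \right)} = 2 O \left(4 + O\right)$ ($T{\left(O \right)} = \left(4 + O\right) 2 O = 2 O \left(4 + O\right)$)
$\left(\sqrt{T{\left(5 \right)} + 48} + p\right)^{2} = \left(\sqrt{2 \cdot 5 \left(4 + 5\right) + 48} + \frac{7}{3}\right)^{2} = \left(\sqrt{2 \cdot 5 \cdot 9 + 48} + \frac{7}{3}\right)^{2} = \left(\sqrt{90 + 48} + \frac{7}{3}\right)^{2} = \left(\sqrt{138} + \frac{7}{3}\right)^{2} = \left(\frac{7}{3} + \sqrt{138}\right)^{2}$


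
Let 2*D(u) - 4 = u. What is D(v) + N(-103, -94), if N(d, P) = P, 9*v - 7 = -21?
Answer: -835/9 ≈ -92.778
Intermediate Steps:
v = -14/9 (v = 7/9 + (⅑)*(-21) = 7/9 - 7/3 = -14/9 ≈ -1.5556)
D(u) = 2 + u/2
D(v) + N(-103, -94) = (2 + (½)*(-14/9)) - 94 = (2 - 7/9) - 94 = 11/9 - 94 = -835/9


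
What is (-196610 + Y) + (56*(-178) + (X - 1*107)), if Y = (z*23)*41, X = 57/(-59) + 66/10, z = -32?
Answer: -69872333/295 ≈ -2.3686e+5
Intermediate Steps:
X = 1662/295 (X = 57*(-1/59) + 66*(1/10) = -57/59 + 33/5 = 1662/295 ≈ 5.6339)
Y = -30176 (Y = -32*23*41 = -736*41 = -30176)
(-196610 + Y) + (56*(-178) + (X - 1*107)) = (-196610 - 30176) + (56*(-178) + (1662/295 - 1*107)) = -226786 + (-9968 + (1662/295 - 107)) = -226786 + (-9968 - 29903/295) = -226786 - 2970463/295 = -69872333/295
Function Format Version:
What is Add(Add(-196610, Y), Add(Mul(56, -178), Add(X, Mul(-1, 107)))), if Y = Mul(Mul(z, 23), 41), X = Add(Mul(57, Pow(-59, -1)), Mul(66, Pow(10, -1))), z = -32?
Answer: Rational(-69872333, 295) ≈ -2.3686e+5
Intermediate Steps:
X = Rational(1662, 295) (X = Add(Mul(57, Rational(-1, 59)), Mul(66, Rational(1, 10))) = Add(Rational(-57, 59), Rational(33, 5)) = Rational(1662, 295) ≈ 5.6339)
Y = -30176 (Y = Mul(Mul(-32, 23), 41) = Mul(-736, 41) = -30176)
Add(Add(-196610, Y), Add(Mul(56, -178), Add(X, Mul(-1, 107)))) = Add(Add(-196610, -30176), Add(Mul(56, -178), Add(Rational(1662, 295), Mul(-1, 107)))) = Add(-226786, Add(-9968, Add(Rational(1662, 295), -107))) = Add(-226786, Add(-9968, Rational(-29903, 295))) = Add(-226786, Rational(-2970463, 295)) = Rational(-69872333, 295)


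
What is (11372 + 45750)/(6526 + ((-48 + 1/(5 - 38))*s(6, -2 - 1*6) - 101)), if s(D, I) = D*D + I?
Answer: 1885026/167645 ≈ 11.244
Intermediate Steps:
s(D, I) = I + D**2 (s(D, I) = D**2 + I = I + D**2)
(11372 + 45750)/(6526 + ((-48 + 1/(5 - 38))*s(6, -2 - 1*6) - 101)) = (11372 + 45750)/(6526 + ((-48 + 1/(5 - 38))*((-2 - 1*6) + 6**2) - 101)) = 57122/(6526 + ((-48 + 1/(-33))*((-2 - 6) + 36) - 101)) = 57122/(6526 + ((-48 - 1/33)*(-8 + 36) - 101)) = 57122/(6526 + (-1585/33*28 - 101)) = 57122/(6526 + (-44380/33 - 101)) = 57122/(6526 - 47713/33) = 57122/(167645/33) = 57122*(33/167645) = 1885026/167645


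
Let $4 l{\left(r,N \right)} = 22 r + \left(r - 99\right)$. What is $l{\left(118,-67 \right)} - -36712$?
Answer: $\frac{149463}{4} \approx 37366.0$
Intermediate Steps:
$l{\left(r,N \right)} = - \frac{99}{4} + \frac{23 r}{4}$ ($l{\left(r,N \right)} = \frac{22 r + \left(r - 99\right)}{4} = \frac{22 r + \left(-99 + r\right)}{4} = \frac{-99 + 23 r}{4} = - \frac{99}{4} + \frac{23 r}{4}$)
$l{\left(118,-67 \right)} - -36712 = \left(- \frac{99}{4} + \frac{23}{4} \cdot 118\right) - -36712 = \left(- \frac{99}{4} + \frac{1357}{2}\right) + 36712 = \frac{2615}{4} + 36712 = \frac{149463}{4}$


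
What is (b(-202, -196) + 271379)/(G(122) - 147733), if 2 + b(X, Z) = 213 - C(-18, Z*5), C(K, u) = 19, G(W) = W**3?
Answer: 271571/1668115 ≈ 0.16280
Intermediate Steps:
b(X, Z) = 192 (b(X, Z) = -2 + (213 - 1*19) = -2 + (213 - 19) = -2 + 194 = 192)
(b(-202, -196) + 271379)/(G(122) - 147733) = (192 + 271379)/(122**3 - 147733) = 271571/(1815848 - 147733) = 271571/1668115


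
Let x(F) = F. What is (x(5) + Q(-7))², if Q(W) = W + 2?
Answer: 0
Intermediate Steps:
Q(W) = 2 + W
(x(5) + Q(-7))² = (5 + (2 - 7))² = (5 - 5)² = 0² = 0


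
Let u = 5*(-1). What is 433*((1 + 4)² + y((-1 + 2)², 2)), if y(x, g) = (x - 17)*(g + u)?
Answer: 31609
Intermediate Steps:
u = -5
y(x, g) = (-17 + x)*(-5 + g) (y(x, g) = (x - 17)*(g - 5) = (-17 + x)*(-5 + g))
433*((1 + 4)² + y((-1 + 2)², 2)) = 433*((1 + 4)² + (85 - 17*2 - 5*(-1 + 2)² + 2*(-1 + 2)²)) = 433*(5² + (85 - 34 - 5*1² + 2*1²)) = 433*(25 + (85 - 34 - 5*1 + 2*1)) = 433*(25 + (85 - 34 - 5 + 2)) = 433*(25 + 48) = 433*73 = 31609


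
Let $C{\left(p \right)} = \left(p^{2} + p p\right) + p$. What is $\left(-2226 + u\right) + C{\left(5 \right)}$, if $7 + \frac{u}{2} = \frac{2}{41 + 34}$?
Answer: $- \frac{163871}{75} \approx -2184.9$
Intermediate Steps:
$C{\left(p \right)} = p + 2 p^{2}$ ($C{\left(p \right)} = \left(p^{2} + p^{2}\right) + p = 2 p^{2} + p = p + 2 p^{2}$)
$u = - \frac{1046}{75}$ ($u = -14 + 2 \frac{2}{41 + 34} = -14 + 2 \cdot \frac{2}{75} = -14 + \frac{4}{75} = - \frac{1046}{75} \approx -13.947$)
$\left(-2226 + u\right) + C{\left(5 \right)} = \left(-2226 - \frac{1046}{75}\right) + 5 \left(1 + 2 \cdot 5\right) = - \frac{167996}{75} + 5 \left(1 + 10\right) = - \frac{167996}{75} + 5 \cdot 11 = - \frac{167996}{75} + 55 = - \frac{163871}{75}$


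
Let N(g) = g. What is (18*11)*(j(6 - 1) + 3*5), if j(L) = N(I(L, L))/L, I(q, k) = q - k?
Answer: 2970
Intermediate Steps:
j(L) = 0 (j(L) = (L - L)/L = 0/L = 0)
(18*11)*(j(6 - 1) + 3*5) = (18*11)*(0 + 3*5) = 198*(0 + 15) = 198*15 = 2970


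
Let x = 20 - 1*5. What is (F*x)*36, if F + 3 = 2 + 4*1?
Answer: 1620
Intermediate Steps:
x = 15 (x = 20 - 5 = 15)
F = 3 (F = -3 + (2 + 4*1) = -3 + (2 + 4) = -3 + 6 = 3)
(F*x)*36 = (3*15)*36 = 45*36 = 1620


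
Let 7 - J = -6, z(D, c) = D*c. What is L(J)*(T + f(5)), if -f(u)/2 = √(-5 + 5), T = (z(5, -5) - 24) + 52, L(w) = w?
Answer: 39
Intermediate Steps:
J = 13 (J = 7 - 1*(-6) = 7 + 6 = 13)
T = 3 (T = (5*(-5) - 24) + 52 = (-25 - 24) + 52 = -49 + 52 = 3)
f(u) = 0 (f(u) = -2*√(-5 + 5) = -2*√0 = -2*0 = 0)
L(J)*(T + f(5)) = 13*(3 + 0) = 13*3 = 39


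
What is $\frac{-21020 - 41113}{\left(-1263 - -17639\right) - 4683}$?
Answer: $- \frac{62133}{11693} \approx -5.3137$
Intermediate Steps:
$\frac{-21020 - 41113}{\left(-1263 - -17639\right) - 4683} = - \frac{62133}{\left(-1263 + 17639\right) - 4683} = - \frac{62133}{16376 - 4683} = - \frac{62133}{11693}$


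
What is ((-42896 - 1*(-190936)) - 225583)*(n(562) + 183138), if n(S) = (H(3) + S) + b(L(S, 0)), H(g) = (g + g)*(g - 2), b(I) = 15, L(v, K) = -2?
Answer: -14246277503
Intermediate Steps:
H(g) = 2*g*(-2 + g) (H(g) = (2*g)*(-2 + g) = 2*g*(-2 + g))
n(S) = 21 + S (n(S) = (2*3*(-2 + 3) + S) + 15 = (2*3*1 + S) + 15 = (6 + S) + 15 = 21 + S)
((-42896 - 1*(-190936)) - 225583)*(n(562) + 183138) = ((-42896 - 1*(-190936)) - 225583)*((21 + 562) + 183138) = ((-42896 + 190936) - 225583)*(583 + 183138) = (148040 - 225583)*183721 = -77543*183721 = -14246277503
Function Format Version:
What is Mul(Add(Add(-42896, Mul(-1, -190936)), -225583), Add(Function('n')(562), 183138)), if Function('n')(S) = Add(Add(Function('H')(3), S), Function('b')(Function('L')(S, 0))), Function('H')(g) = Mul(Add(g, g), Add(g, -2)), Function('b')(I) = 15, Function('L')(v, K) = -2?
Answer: -14246277503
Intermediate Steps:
Function('H')(g) = Mul(2, g, Add(-2, g)) (Function('H')(g) = Mul(Mul(2, g), Add(-2, g)) = Mul(2, g, Add(-2, g)))
Function('n')(S) = Add(21, S) (Function('n')(S) = Add(Add(Mul(2, 3, Add(-2, 3)), S), 15) = Add(Add(Mul(2, 3, 1), S), 15) = Add(Add(6, S), 15) = Add(21, S))
Mul(Add(Add(-42896, Mul(-1, -190936)), -225583), Add(Function('n')(562), 183138)) = Mul(Add(Add(-42896, Mul(-1, -190936)), -225583), Add(Add(21, 562), 183138)) = Mul(Add(Add(-42896, 190936), -225583), Add(583, 183138)) = Mul(Add(148040, -225583), 183721) = Mul(-77543, 183721) = -14246277503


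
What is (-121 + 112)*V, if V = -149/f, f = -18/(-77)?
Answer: 11473/2 ≈ 5736.5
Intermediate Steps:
f = 18/77 (f = -18*(-1/77) = 18/77 ≈ 0.23377)
V = -11473/18 (V = -149/18/77 = -149*77/18 = -11473/18 ≈ -637.39)
(-121 + 112)*V = (-121 + 112)*(-11473/18) = -9*(-11473/18) = 11473/2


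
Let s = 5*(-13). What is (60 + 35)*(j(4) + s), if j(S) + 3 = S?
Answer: -6080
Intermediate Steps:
j(S) = -3 + S
s = -65
(60 + 35)*(j(4) + s) = (60 + 35)*((-3 + 4) - 65) = 95*(1 - 65) = 95*(-64) = -6080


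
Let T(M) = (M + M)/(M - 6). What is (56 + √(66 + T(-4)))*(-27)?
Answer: -1512 - 27*√1670/5 ≈ -1732.7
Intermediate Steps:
T(M) = 2*M/(-6 + M) (T(M) = (2*M)/(-6 + M) = 2*M/(-6 + M))
(56 + √(66 + T(-4)))*(-27) = (56 + √(66 + 2*(-4)/(-6 - 4)))*(-27) = (56 + √(66 + 2*(-4)/(-10)))*(-27) = (56 + √(66 + 2*(-4)*(-⅒)))*(-27) = (56 + √(66 + ⅘))*(-27) = (56 + √(334/5))*(-27) = (56 + √1670/5)*(-27) = -1512 - 27*√1670/5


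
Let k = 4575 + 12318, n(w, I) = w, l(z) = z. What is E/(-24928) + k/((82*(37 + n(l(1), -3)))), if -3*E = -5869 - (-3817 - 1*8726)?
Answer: 206053/37392 ≈ 5.5106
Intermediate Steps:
k = 16893
E = -6674/3 (E = -(-5869 - (-3817 - 1*8726))/3 = -(-5869 - (-3817 - 8726))/3 = -(-5869 - 1*(-12543))/3 = -(-5869 + 12543)/3 = -⅓*6674 = -6674/3 ≈ -2224.7)
E/(-24928) + k/((82*(37 + n(l(1), -3)))) = -6674/3/(-24928) + 16893/((82*(37 + 1))) = -6674/3*(-1/24928) + 16893/((82*38)) = 3337/37392 + 16893/3116 = 206053/37392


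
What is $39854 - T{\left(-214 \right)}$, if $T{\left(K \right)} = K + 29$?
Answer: $40039$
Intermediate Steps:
$T{\left(K \right)} = 29 + K$
$39854 - T{\left(-214 \right)} = 39854 - \left(29 - 214\right) = 39854 - -185 = 39854 + 185 = 40039$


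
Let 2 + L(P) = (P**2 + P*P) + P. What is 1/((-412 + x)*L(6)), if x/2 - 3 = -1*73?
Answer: -1/41952 ≈ -2.3837e-5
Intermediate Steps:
L(P) = -2 + P + 2*P**2 (L(P) = -2 + ((P**2 + P*P) + P) = -2 + ((P**2 + P**2) + P) = -2 + (2*P**2 + P) = -2 + (P + 2*P**2) = -2 + P + 2*P**2)
x = -140 (x = 6 + 2*(-1*73) = 6 + 2*(-73) = 6 - 146 = -140)
1/((-412 + x)*L(6)) = 1/((-412 - 140)*(-2 + 6 + 2*6**2)) = 1/(-552*(-2 + 6 + 2*36)) = 1/(-552*(-2 + 6 + 72)) = 1/(-552*76) = 1/(-41952) = -1/41952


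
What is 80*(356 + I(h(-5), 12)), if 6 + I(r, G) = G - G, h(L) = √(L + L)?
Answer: 28000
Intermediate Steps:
h(L) = √2*√L (h(L) = √(2*L) = √2*√L)
I(r, G) = -6 (I(r, G) = -6 + (G - G) = -6 + 0 = -6)
80*(356 + I(h(-5), 12)) = 80*(356 - 6) = 80*350 = 28000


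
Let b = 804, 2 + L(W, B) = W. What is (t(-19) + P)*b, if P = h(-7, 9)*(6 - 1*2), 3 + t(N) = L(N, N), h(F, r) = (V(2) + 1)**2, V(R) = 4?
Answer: 61104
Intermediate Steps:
L(W, B) = -2 + W
h(F, r) = 25 (h(F, r) = (4 + 1)**2 = 5**2 = 25)
t(N) = -5 + N (t(N) = -3 + (-2 + N) = -5 + N)
P = 100 (P = 25*(6 - 1*2) = 25*(6 - 2) = 25*4 = 100)
(t(-19) + P)*b = ((-5 - 19) + 100)*804 = (-24 + 100)*804 = 76*804 = 61104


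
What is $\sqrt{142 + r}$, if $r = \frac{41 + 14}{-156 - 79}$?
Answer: $\frac{\sqrt{313161}}{47} \approx 11.907$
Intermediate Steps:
$r = - \frac{11}{47}$ ($r = \frac{55}{-235} = 55 \left(- \frac{1}{235}\right) = - \frac{11}{47} \approx -0.23404$)
$\sqrt{142 + r} = \sqrt{142 - \frac{11}{47}} = \sqrt{\frac{6663}{47}} = \frac{\sqrt{313161}}{47}$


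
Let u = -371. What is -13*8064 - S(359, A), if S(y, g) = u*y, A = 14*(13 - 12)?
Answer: 28357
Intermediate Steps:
A = 14 (A = 14*1 = 14)
S(y, g) = -371*y
-13*8064 - S(359, A) = -13*8064 - (-371)*359 = -104832 - 1*(-133189) = -104832 + 133189 = 28357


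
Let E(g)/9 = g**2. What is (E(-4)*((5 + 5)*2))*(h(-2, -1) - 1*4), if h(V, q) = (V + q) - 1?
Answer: -23040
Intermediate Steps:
h(V, q) = -1 + V + q
E(g) = 9*g**2
(E(-4)*((5 + 5)*2))*(h(-2, -1) - 1*4) = ((9*(-4)**2)*((5 + 5)*2))*((-1 - 2 - 1) - 1*4) = ((9*16)*(10*2))*(-4 - 4) = (144*20)*(-8) = 2880*(-8) = -23040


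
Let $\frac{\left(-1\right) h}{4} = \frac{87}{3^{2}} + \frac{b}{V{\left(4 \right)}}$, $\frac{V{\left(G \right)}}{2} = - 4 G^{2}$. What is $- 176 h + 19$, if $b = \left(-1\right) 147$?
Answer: $\frac{45797}{6} \approx 7632.8$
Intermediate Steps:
$b = -147$
$V{\left(G \right)} = - 8 G^{2}$ ($V{\left(G \right)} = 2 \left(- 4 G^{2}\right) = - 8 G^{2}$)
$h = - \frac{4153}{96}$ ($h = - 4 \left(\frac{87}{3^{2}} - \frac{147}{\left(-8\right) 4^{2}}\right) = - 4 \left(\frac{87}{9} - \frac{147}{\left(-8\right) 16}\right) = - 4 \left(87 \cdot \frac{1}{9} - \frac{147}{-128}\right) = - 4 \left(\frac{29}{3} - - \frac{147}{128}\right) = - 4 \left(\frac{29}{3} + \frac{147}{128}\right) = \left(-4\right) \frac{4153}{384} = - \frac{4153}{96} \approx -43.26$)
$- 176 h + 19 = \left(-176\right) \left(- \frac{4153}{96}\right) + 19 = \frac{45683}{6} + 19 = \frac{45797}{6}$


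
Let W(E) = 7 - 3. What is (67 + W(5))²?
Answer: 5041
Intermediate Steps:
W(E) = 4
(67 + W(5))² = (67 + 4)² = 71² = 5041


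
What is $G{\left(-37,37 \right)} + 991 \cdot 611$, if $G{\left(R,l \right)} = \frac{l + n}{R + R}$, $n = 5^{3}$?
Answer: $\frac{22403456}{37} \approx 6.055 \cdot 10^{5}$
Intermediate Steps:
$n = 125$
$G{\left(R,l \right)} = \frac{125 + l}{2 R}$ ($G{\left(R,l \right)} = \frac{l + 125}{R + R} = \frac{125 + l}{2 R}$)
$G{\left(-37,37 \right)} + 991 \cdot 611 = \frac{125 + 37}{2 \left(-37\right)} + 991 \cdot 611 = \frac{1}{2} \left(- \frac{1}{37}\right) 162 + 605501 = - \frac{81}{37} + 605501 = \frac{22403456}{37}$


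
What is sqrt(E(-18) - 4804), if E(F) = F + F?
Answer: 22*I*sqrt(10) ≈ 69.57*I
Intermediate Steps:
E(F) = 2*F
sqrt(E(-18) - 4804) = sqrt(2*(-18) - 4804) = sqrt(-36 - 4804) = sqrt(-4840) = 22*I*sqrt(10)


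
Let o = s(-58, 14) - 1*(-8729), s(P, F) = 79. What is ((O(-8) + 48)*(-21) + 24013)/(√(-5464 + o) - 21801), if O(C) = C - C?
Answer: -501532005/475280257 - 92020*√209/475280257 ≈ -1.0580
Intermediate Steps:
O(C) = 0
o = 8808 (o = 79 - 1*(-8729) = 79 + 8729 = 8808)
((O(-8) + 48)*(-21) + 24013)/(√(-5464 + o) - 21801) = ((0 + 48)*(-21) + 24013)/(√(-5464 + 8808) - 21801) = (48*(-21) + 24013)/(√3344 - 21801) = (-1008 + 24013)/(4*√209 - 21801) = 23005/(-21801 + 4*√209)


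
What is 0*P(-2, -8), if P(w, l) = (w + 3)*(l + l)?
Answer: 0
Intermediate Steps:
P(w, l) = 2*l*(3 + w) (P(w, l) = (3 + w)*(2*l) = 2*l*(3 + w))
0*P(-2, -8) = 0*(2*(-8)*(3 - 2)) = 0*(2*(-8)*1) = 0*(-16) = 0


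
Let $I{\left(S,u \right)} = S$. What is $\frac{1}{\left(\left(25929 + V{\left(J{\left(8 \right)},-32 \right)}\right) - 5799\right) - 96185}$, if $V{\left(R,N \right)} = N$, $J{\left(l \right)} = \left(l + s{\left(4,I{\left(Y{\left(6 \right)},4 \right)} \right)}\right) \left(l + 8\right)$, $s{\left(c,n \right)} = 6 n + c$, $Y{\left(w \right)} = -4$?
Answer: $- \frac{1}{76087} \approx -1.3143 \cdot 10^{-5}$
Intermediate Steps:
$s{\left(c,n \right)} = c + 6 n$
$J{\left(l \right)} = \left(-20 + l\right) \left(8 + l\right)$ ($J{\left(l \right)} = \left(l + \left(4 + 6 \left(-4\right)\right)\right) \left(l + 8\right) = \left(l + \left(4 - 24\right)\right) \left(8 + l\right) = \left(l - 20\right) \left(8 + l\right) = \left(-20 + l\right) \left(8 + l\right)$)
$\frac{1}{\left(\left(25929 + V{\left(J{\left(8 \right)},-32 \right)}\right) - 5799\right) - 96185} = \frac{1}{\left(\left(25929 - 32\right) - 5799\right) - 96185} = \frac{1}{\left(25897 - 5799\right) - 96185} = \frac{1}{20098 - 96185} = \frac{1}{-76087} = - \frac{1}{76087}$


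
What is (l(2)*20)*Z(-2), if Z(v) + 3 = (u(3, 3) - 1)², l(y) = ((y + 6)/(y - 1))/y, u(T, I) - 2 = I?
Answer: 1040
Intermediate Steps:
u(T, I) = 2 + I
l(y) = (6 + y)/(y*(-1 + y)) (l(y) = ((6 + y)/(-1 + y))/y = (6 + y)/(y*(-1 + y)))
Z(v) = 13 (Z(v) = -3 + ((2 + 3) - 1)² = -3 + (5 - 1)² = -3 + 4² = -3 + 16 = 13)
(l(2)*20)*Z(-2) = (((6 + 2)/(2*(-1 + 2)))*20)*13 = (((½)*8/1)*20)*13 = (((½)*1*8)*20)*13 = (4*20)*13 = 80*13 = 1040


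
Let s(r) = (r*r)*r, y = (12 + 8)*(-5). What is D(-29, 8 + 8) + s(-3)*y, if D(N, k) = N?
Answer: 2671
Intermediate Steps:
y = -100 (y = 20*(-5) = -100)
s(r) = r³ (s(r) = r²*r = r³)
D(-29, 8 + 8) + s(-3)*y = -29 + (-3)³*(-100) = -29 - 27*(-100) = -29 + 2700 = 2671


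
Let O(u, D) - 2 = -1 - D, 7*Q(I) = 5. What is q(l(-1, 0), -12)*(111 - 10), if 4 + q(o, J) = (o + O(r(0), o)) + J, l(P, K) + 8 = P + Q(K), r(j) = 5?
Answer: -1515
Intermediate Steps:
Q(I) = 5/7 (Q(I) = (1/7)*5 = 5/7)
O(u, D) = 1 - D (O(u, D) = 2 + (-1 - D) = 1 - D)
l(P, K) = -51/7 + P (l(P, K) = -8 + (P + 5/7) = -8 + (5/7 + P) = -51/7 + P)
q(o, J) = -3 + J (q(o, J) = -4 + ((o + (1 - o)) + J) = -4 + (1 + J) = -3 + J)
q(l(-1, 0), -12)*(111 - 10) = (-3 - 12)*(111 - 10) = -15*101 = -1515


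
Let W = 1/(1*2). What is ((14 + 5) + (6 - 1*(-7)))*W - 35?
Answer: -19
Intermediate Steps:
W = ½ (W = 1/2 = ½ ≈ 0.50000)
((14 + 5) + (6 - 1*(-7)))*W - 35 = ((14 + 5) + (6 - 1*(-7)))*(½) - 35 = (19 + (6 + 7))*(½) - 35 = (19 + 13)*(½) - 35 = 32*(½) - 35 = 16 - 35 = -19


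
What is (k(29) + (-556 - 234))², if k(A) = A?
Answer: 579121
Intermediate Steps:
(k(29) + (-556 - 234))² = (29 + (-556 - 234))² = (29 - 790)² = (-761)² = 579121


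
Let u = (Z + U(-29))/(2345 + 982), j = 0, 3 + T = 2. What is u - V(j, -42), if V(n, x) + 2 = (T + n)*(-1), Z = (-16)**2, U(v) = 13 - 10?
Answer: 3586/3327 ≈ 1.0778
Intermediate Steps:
T = -1 (T = -3 + 2 = -1)
U(v) = 3
Z = 256
V(n, x) = -1 - n (V(n, x) = -2 + (-1 + n)*(-1) = -2 + (1 - n) = -1 - n)
u = 259/3327 (u = (256 + 3)/(2345 + 982) = 259/3327 ≈ 0.077848)
u - V(j, -42) = 259/3327 - (-1 - 1*0) = 259/3327 - (-1 + 0) = 259/3327 - 1*(-1) = 259/3327 + 1 = 3586/3327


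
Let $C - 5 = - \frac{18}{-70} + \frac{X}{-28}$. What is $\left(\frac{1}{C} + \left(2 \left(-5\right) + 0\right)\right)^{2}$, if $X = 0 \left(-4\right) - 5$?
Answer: $\frac{55800900}{579121} \approx 96.354$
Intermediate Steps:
$X = -5$ ($X = 0 - 5 = -5$)
$C = \frac{761}{140}$ ($C = 5 - \left(- \frac{9}{35} - \frac{5}{28}\right) = 5 - - \frac{61}{140} = 5 + \left(\frac{9}{35} + \frac{5}{28}\right) = 5 + \frac{61}{140} = \frac{761}{140} \approx 5.4357$)
$\left(\frac{1}{C} + \left(2 \left(-5\right) + 0\right)\right)^{2} = \left(\frac{1}{\frac{761}{140}} + \left(2 \left(-5\right) + 0\right)\right)^{2} = \left(\frac{140}{761} + \left(-10 + 0\right)\right)^{2} = \left(\frac{140}{761} - 10\right)^{2} = \left(- \frac{7470}{761}\right)^{2} = \frac{55800900}{579121}$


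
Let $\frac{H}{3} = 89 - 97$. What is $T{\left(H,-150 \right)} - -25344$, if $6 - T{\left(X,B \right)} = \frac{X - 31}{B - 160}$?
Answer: $\frac{1571689}{62} \approx 25350.0$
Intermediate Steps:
$H = -24$ ($H = 3 \left(89 - 97\right) = 3 \left(-8\right) = -24$)
$T{\left(X,B \right)} = 6 - \frac{-31 + X}{-160 + B}$ ($T{\left(X,B \right)} = 6 - \frac{X - 31}{B - 160} = 6 - \frac{-31 + X}{-160 + B}$)
$T{\left(H,-150 \right)} - -25344 = \frac{-929 - -24 + 6 \left(-150\right)}{-160 - 150} - -25344 = \frac{-929 + 24 - 900}{-310} + 25344 = \left(- \frac{1}{310}\right) \left(-1805\right) + 25344 = \frac{361}{62} + 25344 = \frac{1571689}{62}$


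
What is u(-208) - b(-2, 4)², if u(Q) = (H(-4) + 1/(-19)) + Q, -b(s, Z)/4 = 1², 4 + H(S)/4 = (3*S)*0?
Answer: -4561/19 ≈ -240.05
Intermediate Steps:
H(S) = -16 (H(S) = -16 + 4*((3*S)*0) = -16 + 4*0 = -16 + 0 = -16)
b(s, Z) = -4 (b(s, Z) = -4*1² = -4*1 = -4)
u(Q) = -305/19 + Q (u(Q) = (-16 + 1/(-19)) + Q = (-16 - 1/19) + Q = -305/19 + Q)
u(-208) - b(-2, 4)² = (-305/19 - 208) - 1*(-4)² = -4257/19 - 1*16 = -4257/19 - 16 = -4561/19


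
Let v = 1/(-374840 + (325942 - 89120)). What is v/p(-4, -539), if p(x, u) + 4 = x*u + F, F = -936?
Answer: -1/167829888 ≈ -5.9584e-9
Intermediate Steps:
p(x, u) = -940 + u*x (p(x, u) = -4 + (x*u - 936) = -4 + (u*x - 936) = -4 + (-936 + u*x) = -940 + u*x)
v = -1/138018 (v = 1/(-374840 + 236822) = 1/(-138018) = -1/138018 ≈ -7.2454e-6)
v/p(-4, -539) = -1/(138018*(-940 - 539*(-4))) = -1/(138018*(-940 + 2156)) = -1/138018/1216 = -1/138018*1/1216 = -1/167829888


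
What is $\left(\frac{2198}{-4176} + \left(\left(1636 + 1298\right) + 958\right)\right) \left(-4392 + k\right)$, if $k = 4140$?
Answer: $- \frac{56877779}{58} \approx -9.8065 \cdot 10^{5}$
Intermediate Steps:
$\left(\frac{2198}{-4176} + \left(\left(1636 + 1298\right) + 958\right)\right) \left(-4392 + k\right) = \left(\frac{2198}{-4176} + \left(\left(1636 + 1298\right) + 958\right)\right) \left(-4392 + 4140\right) = \left(2198 \left(- \frac{1}{4176}\right) + \left(2934 + 958\right)\right) \left(-252\right) = \left(- \frac{1099}{2088} + 3892\right) \left(-252\right) = \frac{8125397}{2088} \left(-252\right) = - \frac{56877779}{58}$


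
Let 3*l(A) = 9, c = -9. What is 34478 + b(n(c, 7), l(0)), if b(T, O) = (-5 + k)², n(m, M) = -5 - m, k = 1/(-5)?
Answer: 862626/25 ≈ 34505.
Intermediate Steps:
k = -⅕ ≈ -0.20000
l(A) = 3 (l(A) = (⅓)*9 = 3)
b(T, O) = 676/25 (b(T, O) = (-5 - ⅕)² = (-26/5)² = 676/25)
34478 + b(n(c, 7), l(0)) = 34478 + 676/25 = 862626/25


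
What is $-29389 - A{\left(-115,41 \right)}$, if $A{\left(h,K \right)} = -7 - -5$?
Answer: $-29387$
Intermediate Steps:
$A{\left(h,K \right)} = -2$ ($A{\left(h,K \right)} = -7 + \left(-42 + 47\right) = -7 + 5 = -2$)
$-29389 - A{\left(-115,41 \right)} = -29389 - -2 = -29389 + 2 = -29387$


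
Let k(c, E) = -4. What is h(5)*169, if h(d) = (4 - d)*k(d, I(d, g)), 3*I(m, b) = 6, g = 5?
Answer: 676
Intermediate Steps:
I(m, b) = 2 (I(m, b) = (⅓)*6 = 2)
h(d) = -16 + 4*d (h(d) = (4 - d)*(-4) = -16 + 4*d)
h(5)*169 = (-16 + 4*5)*169 = (-16 + 20)*169 = 4*169 = 676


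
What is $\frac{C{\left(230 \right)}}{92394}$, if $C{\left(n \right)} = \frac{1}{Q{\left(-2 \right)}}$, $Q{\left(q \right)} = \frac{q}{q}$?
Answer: $\frac{1}{92394} \approx 1.0823 \cdot 10^{-5}$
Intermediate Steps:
$Q{\left(q \right)} = 1$
$C{\left(n \right)} = 1$ ($C{\left(n \right)} = 1^{-1} = 1$)
$\frac{C{\left(230 \right)}}{92394} = 1 \cdot \frac{1}{92394} = \frac{1}{92394}$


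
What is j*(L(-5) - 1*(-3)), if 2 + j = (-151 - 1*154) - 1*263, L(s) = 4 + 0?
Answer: -3990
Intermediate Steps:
L(s) = 4
j = -570 (j = -2 + ((-151 - 1*154) - 1*263) = -2 + ((-151 - 154) - 263) = -2 + (-305 - 263) = -2 - 568 = -570)
j*(L(-5) - 1*(-3)) = -570*(4 - 1*(-3)) = -570*(4 + 3) = -570*7 = -3990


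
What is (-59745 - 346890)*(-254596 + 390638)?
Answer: -55319438670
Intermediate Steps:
(-59745 - 346890)*(-254596 + 390638) = -406635*136042 = -55319438670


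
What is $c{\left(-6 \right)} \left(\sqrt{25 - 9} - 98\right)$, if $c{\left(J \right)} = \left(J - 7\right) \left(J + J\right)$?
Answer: $-14664$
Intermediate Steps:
$c{\left(J \right)} = 2 J \left(-7 + J\right)$ ($c{\left(J \right)} = \left(-7 + J\right) 2 J = 2 J \left(-7 + J\right)$)
$c{\left(-6 \right)} \left(\sqrt{25 - 9} - 98\right) = 2 \left(-6\right) \left(-7 - 6\right) \left(\sqrt{25 - 9} - 98\right) = 2 \left(-6\right) \left(-13\right) \left(\sqrt{16} - 98\right) = 156 \left(4 - 98\right) = 156 \left(-94\right) = -14664$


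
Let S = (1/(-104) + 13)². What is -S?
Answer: -1825201/10816 ≈ -168.75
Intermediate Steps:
S = 1825201/10816 (S = (-1/104 + 13)² = (1351/104)² = 1825201/10816 ≈ 168.75)
-S = -1*1825201/10816 = -1825201/10816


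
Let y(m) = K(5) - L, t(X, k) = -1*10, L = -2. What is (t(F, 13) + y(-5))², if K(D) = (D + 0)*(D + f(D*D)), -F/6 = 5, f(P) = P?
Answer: 20164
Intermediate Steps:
F = -30 (F = -6*5 = -30)
K(D) = D*(D + D²) (K(D) = (D + 0)*(D + D*D) = D*(D + D²))
t(X, k) = -10
y(m) = 152 (y(m) = 5²*(1 + 5) - 1*(-2) = 25*6 + 2 = 150 + 2 = 152)
(t(F, 13) + y(-5))² = (-10 + 152)² = 142² = 20164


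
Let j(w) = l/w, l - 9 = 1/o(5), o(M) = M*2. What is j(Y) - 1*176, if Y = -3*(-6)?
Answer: -31589/180 ≈ -175.49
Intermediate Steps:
o(M) = 2*M
Y = 18
l = 91/10 (l = 9 + 1/(2*5) = 9 + 1/10 = 9 + 1*(⅒) = 9 + ⅒ = 91/10 ≈ 9.1000)
j(w) = 91/(10*w)
j(Y) - 1*176 = (91/10)/18 - 1*176 = (91/10)*(1/18) - 176 = 91/180 - 176 = -31589/180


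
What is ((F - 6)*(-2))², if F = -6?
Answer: 576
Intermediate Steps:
((F - 6)*(-2))² = ((-6 - 6)*(-2))² = (-12*(-2))² = 24² = 576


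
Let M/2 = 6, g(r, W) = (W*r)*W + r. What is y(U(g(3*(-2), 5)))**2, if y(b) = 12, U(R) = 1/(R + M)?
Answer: 144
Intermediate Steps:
g(r, W) = r + r*W**2 (g(r, W) = r*W**2 + r = r + r*W**2)
M = 12 (M = 2*6 = 12)
U(R) = 1/(12 + R) (U(R) = 1/(R + 12) = 1/(12 + R))
y(U(g(3*(-2), 5)))**2 = 12**2 = 144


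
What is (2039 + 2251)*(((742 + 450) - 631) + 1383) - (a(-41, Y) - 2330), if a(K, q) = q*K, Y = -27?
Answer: 8340983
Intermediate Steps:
a(K, q) = K*q
(2039 + 2251)*(((742 + 450) - 631) + 1383) - (a(-41, Y) - 2330) = (2039 + 2251)*(((742 + 450) - 631) + 1383) - (-41*(-27) - 2330) = 4290*((1192 - 631) + 1383) - (1107 - 2330) = 4290*(561 + 1383) - 1*(-1223) = 4290*1944 + 1223 = 8339760 + 1223 = 8340983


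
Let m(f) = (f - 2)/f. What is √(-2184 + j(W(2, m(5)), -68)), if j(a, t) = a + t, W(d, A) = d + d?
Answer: 2*I*√562 ≈ 47.413*I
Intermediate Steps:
m(f) = (-2 + f)/f
W(d, A) = 2*d
√(-2184 + j(W(2, m(5)), -68)) = √(-2184 + (2*2 - 68)) = √(-2184 + (4 - 68)) = √(-2184 - 64) = √(-2248) = 2*I*√562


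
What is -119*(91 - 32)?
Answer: -7021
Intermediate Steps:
-119*(91 - 32) = -119*59 = -7021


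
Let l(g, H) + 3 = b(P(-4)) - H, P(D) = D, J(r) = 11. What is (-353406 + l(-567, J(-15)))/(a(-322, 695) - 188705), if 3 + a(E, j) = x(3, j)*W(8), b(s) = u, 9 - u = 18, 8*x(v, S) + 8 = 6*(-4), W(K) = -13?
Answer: 353429/188656 ≈ 1.8734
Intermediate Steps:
x(v, S) = -4 (x(v, S) = -1 + (6*(-4))/8 = -1 + (⅛)*(-24) = -1 - 3 = -4)
u = -9 (u = 9 - 1*18 = 9 - 18 = -9)
b(s) = -9
a(E, j) = 49 (a(E, j) = -3 - 4*(-13) = -3 + 52 = 49)
l(g, H) = -12 - H (l(g, H) = -3 + (-9 - H) = -12 - H)
(-353406 + l(-567, J(-15)))/(a(-322, 695) - 188705) = (-353406 + (-12 - 1*11))/(49 - 188705) = (-353406 + (-12 - 11))/(-188656) = (-353406 - 23)*(-1/188656) = -353429*(-1/188656) = 353429/188656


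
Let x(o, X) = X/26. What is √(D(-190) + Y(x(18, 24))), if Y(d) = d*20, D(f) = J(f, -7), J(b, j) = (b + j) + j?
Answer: 6*I*√871/13 ≈ 13.621*I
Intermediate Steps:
x(o, X) = X/26 (x(o, X) = X*(1/26) = X/26)
J(b, j) = b + 2*j
D(f) = -14 + f (D(f) = f + 2*(-7) = f - 14 = -14 + f)
Y(d) = 20*d
√(D(-190) + Y(x(18, 24))) = √((-14 - 190) + 20*((1/26)*24)) = √(-204 + 20*(12/13)) = √(-204 + 240/13) = √(-2412/13) = 6*I*√871/13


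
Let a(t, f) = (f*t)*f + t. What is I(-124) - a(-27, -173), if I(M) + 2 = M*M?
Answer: 823484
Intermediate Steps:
a(t, f) = t + t*f² (a(t, f) = t*f² + t = t + t*f²)
I(M) = -2 + M² (I(M) = -2 + M*M = -2 + M²)
I(-124) - a(-27, -173) = (-2 + (-124)²) - (-27)*(1 + (-173)²) = (-2 + 15376) - (-27)*(1 + 29929) = 15374 - (-27)*29930 = 15374 - 1*(-808110) = 15374 + 808110 = 823484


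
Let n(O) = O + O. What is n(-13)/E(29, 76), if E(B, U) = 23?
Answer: -26/23 ≈ -1.1304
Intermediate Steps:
n(O) = 2*O
n(-13)/E(29, 76) = (2*(-13))/23 = -26*1/23 = -26/23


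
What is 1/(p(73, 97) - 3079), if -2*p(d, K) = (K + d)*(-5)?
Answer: -1/2654 ≈ -0.00037679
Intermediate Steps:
p(d, K) = 5*K/2 + 5*d/2 (p(d, K) = -(K + d)*(-5)/2 = -(-5*K - 5*d)/2 = 5*K/2 + 5*d/2)
1/(p(73, 97) - 3079) = 1/(((5/2)*97 + (5/2)*73) - 3079) = 1/((485/2 + 365/2) - 3079) = 1/(425 - 3079) = 1/(-2654) = -1/2654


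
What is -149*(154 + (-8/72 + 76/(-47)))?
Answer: -9597239/423 ≈ -22689.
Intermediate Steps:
-149*(154 + (-8/72 + 76/(-47))) = -149*(154 + (-8*1/72 + 76*(-1/47))) = -149*(154 + (-1/9 - 76/47)) = -149*(154 - 731/423) = -149*64411/423 = -9597239/423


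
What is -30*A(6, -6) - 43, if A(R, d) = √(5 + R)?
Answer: -43 - 30*√11 ≈ -142.50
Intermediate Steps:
-30*A(6, -6) - 43 = -30*√(5 + 6) - 43 = -30*√11 - 43 = -43 - 30*√11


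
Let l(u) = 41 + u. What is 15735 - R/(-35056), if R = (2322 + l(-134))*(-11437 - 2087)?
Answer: 18623613/1252 ≈ 14875.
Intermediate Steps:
R = -30144996 (R = (2322 + (41 - 134))*(-11437 - 2087) = (2322 - 93)*(-13524) = 2229*(-13524) = -30144996)
15735 - R/(-35056) = 15735 - (-30144996)/(-35056) = 15735 - (-30144996)*(-1)/35056 = 15735 - 1*1076607/1252 = 15735 - 1076607/1252 = 18623613/1252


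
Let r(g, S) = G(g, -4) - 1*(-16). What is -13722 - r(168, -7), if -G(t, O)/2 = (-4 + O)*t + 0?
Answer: -16426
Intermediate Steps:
G(t, O) = -2*t*(-4 + O) (G(t, O) = -2*((-4 + O)*t + 0) = -2*(t*(-4 + O) + 0) = -2*t*(-4 + O))
r(g, S) = 16 + 16*g (r(g, S) = 2*g*(4 - 1*(-4)) - 1*(-16) = 2*g*(4 + 4) + 16 = 2*g*8 + 16 = 16*g + 16 = 16 + 16*g)
-13722 - r(168, -7) = -13722 - (16 + 16*168) = -13722 - (16 + 2688) = -13722 - 1*2704 = -13722 - 2704 = -16426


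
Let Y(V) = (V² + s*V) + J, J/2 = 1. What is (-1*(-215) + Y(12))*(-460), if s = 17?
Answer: -259900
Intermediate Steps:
J = 2 (J = 2*1 = 2)
Y(V) = 2 + V² + 17*V (Y(V) = (V² + 17*V) + 2 = 2 + V² + 17*V)
(-1*(-215) + Y(12))*(-460) = (-1*(-215) + (2 + 12² + 17*12))*(-460) = (215 + (2 + 144 + 204))*(-460) = (215 + 350)*(-460) = 565*(-460) = -259900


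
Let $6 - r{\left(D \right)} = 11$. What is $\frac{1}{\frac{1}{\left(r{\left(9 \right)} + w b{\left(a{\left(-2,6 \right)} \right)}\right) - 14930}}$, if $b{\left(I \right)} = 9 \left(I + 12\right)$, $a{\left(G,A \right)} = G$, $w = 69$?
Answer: $-8725$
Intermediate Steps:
$r{\left(D \right)} = -5$ ($r{\left(D \right)} = 6 - 11 = -5$)
$b{\left(I \right)} = 108 + 9 I$ ($b{\left(I \right)} = 9 \left(12 + I\right) = 108 + 9 I$)
$\frac{1}{\frac{1}{\left(r{\left(9 \right)} + w b{\left(a{\left(-2,6 \right)} \right)}\right) - 14930}} = \frac{1}{\frac{1}{\left(-5 + 69 \left(108 + 9 \left(-2\right)\right)\right) - 14930}} = \frac{1}{\frac{1}{\left(-5 + 69 \left(108 - 18\right)\right) - 14930}} = \frac{1}{\frac{1}{\left(-5 + 69 \cdot 90\right) - 14930}} = \frac{1}{\frac{1}{\left(-5 + 6210\right) - 14930}} = \frac{1}{\frac{1}{6205 - 14930}} = \frac{1}{\frac{1}{-8725}} = \frac{1}{- \frac{1}{8725}} = -8725$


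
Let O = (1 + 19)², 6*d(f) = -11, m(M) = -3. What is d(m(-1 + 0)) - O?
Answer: -2411/6 ≈ -401.83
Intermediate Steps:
d(f) = -11/6 (d(f) = (⅙)*(-11) = -11/6)
O = 400 (O = 20² = 400)
d(m(-1 + 0)) - O = -11/6 - 1*400 = -11/6 - 400 = -2411/6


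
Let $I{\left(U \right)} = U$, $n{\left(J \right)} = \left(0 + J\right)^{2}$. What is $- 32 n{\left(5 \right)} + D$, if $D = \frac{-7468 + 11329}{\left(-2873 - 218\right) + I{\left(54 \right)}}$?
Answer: $- \frac{2433461}{3037} \approx -801.27$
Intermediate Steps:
$n{\left(J \right)} = J^{2}$
$D = - \frac{3861}{3037}$ ($D = \frac{-7468 + 11329}{\left(-2873 - 218\right) + 54} = \frac{3861}{\left(-2873 - 218\right) + 54} = \frac{3861}{-3091 + 54} = \frac{3861}{-3037} = 3861 \left(- \frac{1}{3037}\right) = - \frac{3861}{3037} \approx -1.2713$)
$- 32 n{\left(5 \right)} + D = - 32 \cdot 5^{2} - \frac{3861}{3037} = \left(-32\right) 25 - \frac{3861}{3037} = -800 - \frac{3861}{3037} = - \frac{2433461}{3037}$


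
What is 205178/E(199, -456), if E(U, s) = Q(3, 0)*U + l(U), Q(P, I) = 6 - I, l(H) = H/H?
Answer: 205178/1195 ≈ 171.70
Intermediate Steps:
l(H) = 1
E(U, s) = 1 + 6*U (E(U, s) = (6 - 1*0)*U + 1 = (6 + 0)*U + 1 = 6*U + 1 = 1 + 6*U)
205178/E(199, -456) = 205178/(1 + 6*199) = 205178/(1 + 1194) = 205178/1195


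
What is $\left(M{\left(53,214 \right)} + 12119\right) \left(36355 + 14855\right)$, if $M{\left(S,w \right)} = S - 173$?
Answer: $614468790$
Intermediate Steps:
$M{\left(S,w \right)} = -173 + S$
$\left(M{\left(53,214 \right)} + 12119\right) \left(36355 + 14855\right) = \left(\left(-173 + 53\right) + 12119\right) \left(36355 + 14855\right) = \left(-120 + 12119\right) 51210 = 11999 \cdot 51210 = 614468790$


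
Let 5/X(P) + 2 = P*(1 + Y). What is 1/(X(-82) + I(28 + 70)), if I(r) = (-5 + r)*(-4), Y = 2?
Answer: -248/92261 ≈ -0.0026880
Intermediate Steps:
I(r) = 20 - 4*r
X(P) = 5/(-2 + 3*P) (X(P) = 5/(-2 + P*(1 + 2)) = 5/(-2 + P*3) = 5/(-2 + 3*P))
1/(X(-82) + I(28 + 70)) = 1/(5/(-2 + 3*(-82)) + (20 - 4*(28 + 70))) = 1/(5/(-2 - 246) + (20 - 4*98)) = 1/(5/(-248) + (20 - 392)) = 1/(5*(-1/248) - 372) = 1/(-5/248 - 372) = 1/(-92261/248) = -248/92261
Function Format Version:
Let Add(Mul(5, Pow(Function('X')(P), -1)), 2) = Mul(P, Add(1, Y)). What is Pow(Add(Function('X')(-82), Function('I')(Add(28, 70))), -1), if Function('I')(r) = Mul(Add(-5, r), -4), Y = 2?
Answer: Rational(-248, 92261) ≈ -0.0026880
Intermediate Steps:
Function('I')(r) = Add(20, Mul(-4, r))
Function('X')(P) = Mul(5, Pow(Add(-2, Mul(3, P)), -1)) (Function('X')(P) = Mul(5, Pow(Add(-2, Mul(P, Add(1, 2))), -1)) = Mul(5, Pow(Add(-2, Mul(P, 3)), -1)) = Mul(5, Pow(Add(-2, Mul(3, P)), -1)))
Pow(Add(Function('X')(-82), Function('I')(Add(28, 70))), -1) = Pow(Add(Mul(5, Pow(Add(-2, Mul(3, -82)), -1)), Add(20, Mul(-4, Add(28, 70)))), -1) = Pow(Add(Mul(5, Pow(Add(-2, -246), -1)), Add(20, Mul(-4, 98))), -1) = Pow(Add(Mul(5, Pow(-248, -1)), Add(20, -392)), -1) = Pow(Add(Mul(5, Rational(-1, 248)), -372), -1) = Pow(Add(Rational(-5, 248), -372), -1) = Pow(Rational(-92261, 248), -1) = Rational(-248, 92261)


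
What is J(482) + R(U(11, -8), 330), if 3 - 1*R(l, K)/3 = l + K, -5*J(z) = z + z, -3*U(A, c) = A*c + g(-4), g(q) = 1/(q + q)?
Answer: -50477/40 ≈ -1261.9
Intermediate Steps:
g(q) = 1/(2*q)
U(A, c) = 1/24 - A*c/3 (U(A, c) = -(A*c + (½)/(-4))/3 = -(A*c + (½)*(-¼))/3 = -(A*c - ⅛)/3 = -(-⅛ + A*c)/3 = 1/24 - A*c/3)
J(z) = -2*z/5 (J(z) = -(z + z)/5 = -2*z/5)
R(l, K) = 9 - 3*K - 3*l (R(l, K) = 9 - 3*(l + K) = 9 - 3*(K + l) = 9 + (-3*K - 3*l) = 9 - 3*K - 3*l)
J(482) + R(U(11, -8), 330) = -⅖*482 + (9 - 3*330 - 3*(1/24 - ⅓*11*(-8))) = -964/5 + (9 - 990 - 3*(1/24 + 88/3)) = -964/5 + (9 - 990 - 3*235/8) = -964/5 + (9 - 990 - 705/8) = -964/5 - 8553/8 = -50477/40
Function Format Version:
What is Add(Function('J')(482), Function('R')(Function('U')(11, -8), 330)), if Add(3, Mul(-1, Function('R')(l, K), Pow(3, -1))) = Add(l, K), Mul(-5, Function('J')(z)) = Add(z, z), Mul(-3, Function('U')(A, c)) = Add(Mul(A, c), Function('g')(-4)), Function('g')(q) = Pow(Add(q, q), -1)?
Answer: Rational(-50477, 40) ≈ -1261.9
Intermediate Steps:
Function('g')(q) = Mul(Rational(1, 2), Pow(q, -1)) (Function('g')(q) = Pow(Mul(2, q), -1) = Mul(Rational(1, 2), Pow(q, -1)))
Function('U')(A, c) = Add(Rational(1, 24), Mul(Rational(-1, 3), A, c)) (Function('U')(A, c) = Mul(Rational(-1, 3), Add(Mul(A, c), Mul(Rational(1, 2), Pow(-4, -1)))) = Mul(Rational(-1, 3), Add(Mul(A, c), Mul(Rational(1, 2), Rational(-1, 4)))) = Mul(Rational(-1, 3), Add(Mul(A, c), Rational(-1, 8))) = Mul(Rational(-1, 3), Add(Rational(-1, 8), Mul(A, c))) = Add(Rational(1, 24), Mul(Rational(-1, 3), A, c)))
Function('J')(z) = Mul(Rational(-2, 5), z) (Function('J')(z) = Mul(Rational(-1, 5), Add(z, z)) = Mul(Rational(-1, 5), Mul(2, z)) = Mul(Rational(-2, 5), z))
Function('R')(l, K) = Add(9, Mul(-3, K), Mul(-3, l)) (Function('R')(l, K) = Add(9, Mul(-3, Add(l, K))) = Add(9, Mul(-3, Add(K, l))) = Add(9, Add(Mul(-3, K), Mul(-3, l))) = Add(9, Mul(-3, K), Mul(-3, l)))
Add(Function('J')(482), Function('R')(Function('U')(11, -8), 330)) = Add(Mul(Rational(-2, 5), 482), Add(9, Mul(-3, 330), Mul(-3, Add(Rational(1, 24), Mul(Rational(-1, 3), 11, -8))))) = Add(Rational(-964, 5), Add(9, -990, Mul(-3, Add(Rational(1, 24), Rational(88, 3))))) = Add(Rational(-964, 5), Add(9, -990, Mul(-3, Rational(235, 8)))) = Add(Rational(-964, 5), Add(9, -990, Rational(-705, 8))) = Add(Rational(-964, 5), Rational(-8553, 8)) = Rational(-50477, 40)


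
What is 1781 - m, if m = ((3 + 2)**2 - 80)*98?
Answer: 7171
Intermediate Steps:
m = -5390 (m = (5**2 - 80)*98 = (25 - 80)*98 = -55*98 = -5390)
1781 - m = 1781 - 1*(-5390) = 1781 + 5390 = 7171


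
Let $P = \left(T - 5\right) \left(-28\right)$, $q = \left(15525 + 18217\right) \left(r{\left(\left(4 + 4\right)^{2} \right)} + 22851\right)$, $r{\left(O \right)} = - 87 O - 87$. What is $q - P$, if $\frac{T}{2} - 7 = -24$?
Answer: $580226340$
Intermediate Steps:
$T = -34$ ($T = 14 + 2 \left(-24\right) = 14 - 48 = -34$)
$r{\left(O \right)} = -87 - 87 O$
$q = 580227432$ ($q = \left(15525 + 18217\right) \left(\left(-87 - 87 \left(4 + 4\right)^{2}\right) + 22851\right) = 33742 \left(\left(-87 - 87 \cdot 8^{2}\right) + 22851\right) = 33742 \left(\left(-87 - 5568\right) + 22851\right) = 33742 \left(-5655 + 22851\right) = 33742 \cdot 17196 = 580227432$)
$P = 1092$ ($P = \left(-34 - 5\right) \left(-28\right) = \left(-39\right) \left(-28\right) = 1092$)
$q - P = 580227432 - 1092 = 580226340$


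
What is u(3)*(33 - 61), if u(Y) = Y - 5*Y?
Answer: 336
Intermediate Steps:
u(Y) = -4*Y
u(3)*(33 - 61) = (-4*3)*(33 - 61) = -12*(-28) = 336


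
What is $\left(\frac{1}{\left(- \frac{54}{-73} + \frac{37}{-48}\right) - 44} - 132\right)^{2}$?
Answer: $\frac{414901212527376}{23803861225} \approx 17430.0$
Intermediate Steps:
$\left(\frac{1}{\left(- \frac{54}{-73} + \frac{37}{-48}\right) - 44} - 132\right)^{2} = \left(\frac{1}{\left(\left(-54\right) \left(- \frac{1}{73}\right) + 37 \left(- \frac{1}{48}\right)\right) - 44} - 132\right)^{2} = \left(\frac{1}{\left(\frac{54}{73} - \frac{37}{48}\right) - 44} - 132\right)^{2} = \left(\frac{1}{- \frac{109}{3504} - 44} - 132\right)^{2} = \left(\frac{1}{- \frac{154285}{3504}} - 132\right)^{2} = \left(- \frac{3504}{154285} - 132\right)^{2} = \left(- \frac{20369124}{154285}\right)^{2} = \frac{414901212527376}{23803861225}$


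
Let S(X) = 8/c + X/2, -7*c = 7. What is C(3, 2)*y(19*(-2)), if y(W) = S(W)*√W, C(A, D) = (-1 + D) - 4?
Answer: 81*I*√38 ≈ 499.32*I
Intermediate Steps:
c = -1 (c = -⅐*7 = -1)
C(A, D) = -5 + D
S(X) = -8 + X/2 (S(X) = 8/(-1) + X/2 = 8*(-1) + X*(½) = -8 + X/2)
y(W) = √W*(-8 + W/2) (y(W) = (-8 + W/2)*√W = √W*(-8 + W/2))
C(3, 2)*y(19*(-2)) = (-5 + 2)*(√(19*(-2))*(-16 + 19*(-2))/2) = -3*√(-38)*(-16 - 38)/2 = -3*I*√38*(-54)/2 = -(-81)*I*√38 = 81*I*√38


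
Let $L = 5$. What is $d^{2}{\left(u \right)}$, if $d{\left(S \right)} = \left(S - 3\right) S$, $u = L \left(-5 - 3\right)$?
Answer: $2958400$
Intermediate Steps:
$u = -40$ ($u = 5 \left(-5 - 3\right) = 5 \left(-8\right) = -40$)
$d{\left(S \right)} = S \left(-3 + S\right)$ ($d{\left(S \right)} = \left(-3 + S\right) S = S \left(-3 + S\right)$)
$d^{2}{\left(u \right)} = \left(- 40 \left(-3 - 40\right)\right)^{2} = \left(\left(-40\right) \left(-43\right)\right)^{2} = 1720^{2} = 2958400$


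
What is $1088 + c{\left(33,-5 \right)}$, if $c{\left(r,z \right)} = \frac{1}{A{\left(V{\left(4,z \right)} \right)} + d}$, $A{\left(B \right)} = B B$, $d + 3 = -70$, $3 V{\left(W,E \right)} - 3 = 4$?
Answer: $\frac{661495}{608} \approx 1088.0$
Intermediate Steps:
$V{\left(W,E \right)} = \frac{7}{3}$ ($V{\left(W,E \right)} = 1 + \frac{1}{3} \cdot 4 = 1 + \frac{4}{3} = \frac{7}{3}$)
$d = -73$ ($d = -3 - 70 = -73$)
$A{\left(B \right)} = B^{2}$
$c{\left(r,z \right)} = - \frac{9}{608}$ ($c{\left(r,z \right)} = \frac{1}{\left(\frac{7}{3}\right)^{2} - 73} = \frac{1}{\frac{49}{9} - 73} = \frac{1}{- \frac{608}{9}} = - \frac{9}{608}$)
$1088 + c{\left(33,-5 \right)} = 1088 - \frac{9}{608} = \frac{661495}{608}$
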